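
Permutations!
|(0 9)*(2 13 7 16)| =4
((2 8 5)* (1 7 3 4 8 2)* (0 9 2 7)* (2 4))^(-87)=((0 9 4 8 5 1)(2 7 3))^(-87)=(0 8)(1 4)(5 9)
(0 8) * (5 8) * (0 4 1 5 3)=(0 3)(1 5 8 4)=[3, 5, 2, 0, 1, 8, 6, 7, 4]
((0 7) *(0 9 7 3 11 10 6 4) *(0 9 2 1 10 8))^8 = (11)(1 10 6 4 9 7 2) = ((0 3 11 8)(1 10 6 4 9 7 2))^8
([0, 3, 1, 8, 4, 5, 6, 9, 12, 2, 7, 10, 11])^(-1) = [0, 2, 9, 1, 4, 5, 6, 10, 3, 7, 11, 12, 8]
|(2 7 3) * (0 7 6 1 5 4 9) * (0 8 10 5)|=30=|(0 7 3 2 6 1)(4 9 8 10 5)|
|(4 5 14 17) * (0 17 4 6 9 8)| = |(0 17 6 9 8)(4 5 14)| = 15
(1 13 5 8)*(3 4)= [0, 13, 2, 4, 3, 8, 6, 7, 1, 9, 10, 11, 12, 5]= (1 13 5 8)(3 4)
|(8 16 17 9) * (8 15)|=5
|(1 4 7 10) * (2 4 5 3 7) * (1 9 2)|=|(1 5 3 7 10 9 2 4)|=8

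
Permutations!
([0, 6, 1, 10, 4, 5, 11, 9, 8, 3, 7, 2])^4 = [0, 1, 2, 3, 4, 5, 6, 7, 8, 9, 10, 11]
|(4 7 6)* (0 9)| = |(0 9)(4 7 6)| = 6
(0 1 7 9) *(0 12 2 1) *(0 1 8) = (0 1 7 9 12 2 8) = [1, 7, 8, 3, 4, 5, 6, 9, 0, 12, 10, 11, 2]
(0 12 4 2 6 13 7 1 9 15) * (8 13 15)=(0 12 4 2 6 15)(1 9 8 13 7)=[12, 9, 6, 3, 2, 5, 15, 1, 13, 8, 10, 11, 4, 7, 14, 0]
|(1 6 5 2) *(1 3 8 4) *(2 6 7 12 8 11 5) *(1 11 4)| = 12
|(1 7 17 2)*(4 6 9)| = |(1 7 17 2)(4 6 9)| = 12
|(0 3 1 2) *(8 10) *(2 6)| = 10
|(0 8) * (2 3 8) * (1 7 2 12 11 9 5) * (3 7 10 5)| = |(0 12 11 9 3 8)(1 10 5)(2 7)| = 6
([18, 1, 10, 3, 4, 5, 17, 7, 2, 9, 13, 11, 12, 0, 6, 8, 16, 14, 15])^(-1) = [13, 1, 8, 3, 4, 5, 14, 7, 15, 9, 2, 11, 12, 10, 17, 18, 16, 6, 0]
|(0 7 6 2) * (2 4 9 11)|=7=|(0 7 6 4 9 11 2)|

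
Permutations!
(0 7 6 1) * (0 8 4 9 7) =(1 8 4 9 7 6) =[0, 8, 2, 3, 9, 5, 1, 6, 4, 7]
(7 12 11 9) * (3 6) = [0, 1, 2, 6, 4, 5, 3, 12, 8, 7, 10, 9, 11] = (3 6)(7 12 11 9)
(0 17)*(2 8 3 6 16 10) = (0 17)(2 8 3 6 16 10) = [17, 1, 8, 6, 4, 5, 16, 7, 3, 9, 2, 11, 12, 13, 14, 15, 10, 0]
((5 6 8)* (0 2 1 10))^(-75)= (0 2 1 10)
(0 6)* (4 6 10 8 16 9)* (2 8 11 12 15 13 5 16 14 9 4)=(0 10 11 12 15 13 5 16 4 6)(2 8 14 9)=[10, 1, 8, 3, 6, 16, 0, 7, 14, 2, 11, 12, 15, 5, 9, 13, 4]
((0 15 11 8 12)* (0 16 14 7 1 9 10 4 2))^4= (0 12 1 2 8 7 4 11 14 10 15 16 9)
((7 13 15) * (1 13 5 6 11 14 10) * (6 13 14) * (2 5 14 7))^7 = ((1 7 14 10)(2 5 13 15)(6 11))^7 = (1 10 14 7)(2 15 13 5)(6 11)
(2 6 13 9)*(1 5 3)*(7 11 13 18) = (1 5 3)(2 6 18 7 11 13 9) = [0, 5, 6, 1, 4, 3, 18, 11, 8, 2, 10, 13, 12, 9, 14, 15, 16, 17, 7]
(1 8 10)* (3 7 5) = (1 8 10)(3 7 5) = [0, 8, 2, 7, 4, 3, 6, 5, 10, 9, 1]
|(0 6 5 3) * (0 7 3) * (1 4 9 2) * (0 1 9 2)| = |(0 6 5 1 4 2 9)(3 7)| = 14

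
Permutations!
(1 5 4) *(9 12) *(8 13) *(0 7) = (0 7)(1 5 4)(8 13)(9 12) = [7, 5, 2, 3, 1, 4, 6, 0, 13, 12, 10, 11, 9, 8]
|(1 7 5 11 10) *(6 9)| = 10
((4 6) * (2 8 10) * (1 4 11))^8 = (11)(2 10 8)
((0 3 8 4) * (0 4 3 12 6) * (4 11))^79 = ((0 12 6)(3 8)(4 11))^79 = (0 12 6)(3 8)(4 11)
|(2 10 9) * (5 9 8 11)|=6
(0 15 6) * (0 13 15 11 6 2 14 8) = (0 11 6 13 15 2 14 8) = [11, 1, 14, 3, 4, 5, 13, 7, 0, 9, 10, 6, 12, 15, 8, 2]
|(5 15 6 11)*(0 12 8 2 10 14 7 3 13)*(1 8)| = 20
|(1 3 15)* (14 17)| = |(1 3 15)(14 17)| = 6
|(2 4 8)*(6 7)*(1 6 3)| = 12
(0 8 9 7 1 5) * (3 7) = [8, 5, 2, 7, 4, 0, 6, 1, 9, 3] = (0 8 9 3 7 1 5)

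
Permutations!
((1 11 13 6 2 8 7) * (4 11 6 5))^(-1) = (1 7 8 2 6)(4 5 13 11)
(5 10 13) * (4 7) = (4 7)(5 10 13) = [0, 1, 2, 3, 7, 10, 6, 4, 8, 9, 13, 11, 12, 5]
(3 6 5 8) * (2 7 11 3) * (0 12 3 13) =[12, 1, 7, 6, 4, 8, 5, 11, 2, 9, 10, 13, 3, 0] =(0 12 3 6 5 8 2 7 11 13)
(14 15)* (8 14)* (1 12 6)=[0, 12, 2, 3, 4, 5, 1, 7, 14, 9, 10, 11, 6, 13, 15, 8]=(1 12 6)(8 14 15)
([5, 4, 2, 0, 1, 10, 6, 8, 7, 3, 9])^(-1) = (0 3 9 10 5)(1 4)(7 8)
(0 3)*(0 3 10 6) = (0 10 6) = [10, 1, 2, 3, 4, 5, 0, 7, 8, 9, 6]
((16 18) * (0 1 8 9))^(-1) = (0 9 8 1)(16 18)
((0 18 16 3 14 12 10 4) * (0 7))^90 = ((0 18 16 3 14 12 10 4 7))^90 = (18)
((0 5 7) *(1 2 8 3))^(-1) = (0 7 5)(1 3 8 2)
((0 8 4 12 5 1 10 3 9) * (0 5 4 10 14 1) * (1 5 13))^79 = ((0 8 10 3 9 13 1 14 5)(4 12))^79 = (0 14 13 3 8 5 1 9 10)(4 12)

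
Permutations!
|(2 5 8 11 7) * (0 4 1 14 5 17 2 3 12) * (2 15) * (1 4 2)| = |(0 2 17 15 1 14 5 8 11 7 3 12)| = 12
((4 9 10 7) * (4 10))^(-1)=((4 9)(7 10))^(-1)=(4 9)(7 10)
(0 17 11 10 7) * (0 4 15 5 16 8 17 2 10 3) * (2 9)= (0 9 2 10 7 4 15 5 16 8 17 11 3)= [9, 1, 10, 0, 15, 16, 6, 4, 17, 2, 7, 3, 12, 13, 14, 5, 8, 11]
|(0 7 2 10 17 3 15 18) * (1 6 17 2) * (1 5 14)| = 10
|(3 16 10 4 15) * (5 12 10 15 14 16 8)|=|(3 8 5 12 10 4 14 16 15)|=9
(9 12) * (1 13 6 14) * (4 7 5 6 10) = (1 13 10 4 7 5 6 14)(9 12) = [0, 13, 2, 3, 7, 6, 14, 5, 8, 12, 4, 11, 9, 10, 1]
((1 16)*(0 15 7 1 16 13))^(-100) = (16)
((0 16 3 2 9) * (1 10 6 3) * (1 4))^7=((0 16 4 1 10 6 3 2 9))^7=(0 2 6 1 16 9 3 10 4)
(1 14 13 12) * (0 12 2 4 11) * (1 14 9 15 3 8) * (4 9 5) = (0 12 14 13 2 9 15 3 8 1 5 4 11) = [12, 5, 9, 8, 11, 4, 6, 7, 1, 15, 10, 0, 14, 2, 13, 3]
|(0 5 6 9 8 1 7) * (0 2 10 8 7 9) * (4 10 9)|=12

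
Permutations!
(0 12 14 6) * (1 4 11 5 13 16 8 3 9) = (0 12 14 6)(1 4 11 5 13 16 8 3 9) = [12, 4, 2, 9, 11, 13, 0, 7, 3, 1, 10, 5, 14, 16, 6, 15, 8]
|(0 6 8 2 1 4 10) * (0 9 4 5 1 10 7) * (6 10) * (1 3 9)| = |(0 10 1 5 3 9 4 7)(2 6 8)| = 24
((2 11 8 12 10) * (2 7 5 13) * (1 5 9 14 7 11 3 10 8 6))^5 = (1 10 13 6 3 5 11 2)(7 14 9)(8 12)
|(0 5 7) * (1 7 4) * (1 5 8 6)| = 10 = |(0 8 6 1 7)(4 5)|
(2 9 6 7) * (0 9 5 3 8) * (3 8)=[9, 1, 5, 3, 4, 8, 7, 2, 0, 6]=(0 9 6 7 2 5 8)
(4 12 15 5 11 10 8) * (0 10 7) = (0 10 8 4 12 15 5 11 7) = [10, 1, 2, 3, 12, 11, 6, 0, 4, 9, 8, 7, 15, 13, 14, 5]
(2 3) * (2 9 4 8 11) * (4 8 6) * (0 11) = [11, 1, 3, 9, 6, 5, 4, 7, 0, 8, 10, 2] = (0 11 2 3 9 8)(4 6)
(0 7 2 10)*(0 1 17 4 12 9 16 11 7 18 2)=[18, 17, 10, 3, 12, 5, 6, 0, 8, 16, 1, 7, 9, 13, 14, 15, 11, 4, 2]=(0 18 2 10 1 17 4 12 9 16 11 7)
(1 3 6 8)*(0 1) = (0 1 3 6 8) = [1, 3, 2, 6, 4, 5, 8, 7, 0]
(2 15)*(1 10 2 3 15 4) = [0, 10, 4, 15, 1, 5, 6, 7, 8, 9, 2, 11, 12, 13, 14, 3] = (1 10 2 4)(3 15)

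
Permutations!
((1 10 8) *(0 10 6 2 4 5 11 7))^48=((0 10 8 1 6 2 4 5 11 7))^48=(0 11 4 6 8)(1 10 7 5 2)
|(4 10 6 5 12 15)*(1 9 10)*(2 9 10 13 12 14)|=|(1 10 6 5 14 2 9 13 12 15 4)|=11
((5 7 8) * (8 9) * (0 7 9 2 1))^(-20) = ((0 7 2 1)(5 9 8))^(-20) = (5 9 8)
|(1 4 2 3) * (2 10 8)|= |(1 4 10 8 2 3)|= 6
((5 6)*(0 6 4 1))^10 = (6)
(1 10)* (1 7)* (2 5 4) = (1 10 7)(2 5 4) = [0, 10, 5, 3, 2, 4, 6, 1, 8, 9, 7]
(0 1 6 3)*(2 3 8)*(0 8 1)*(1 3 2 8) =(8)(1 6 3) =[0, 6, 2, 1, 4, 5, 3, 7, 8]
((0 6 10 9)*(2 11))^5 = (0 6 10 9)(2 11)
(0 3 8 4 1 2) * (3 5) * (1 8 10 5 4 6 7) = (0 4 8 6 7 1 2)(3 10 5) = [4, 2, 0, 10, 8, 3, 7, 1, 6, 9, 5]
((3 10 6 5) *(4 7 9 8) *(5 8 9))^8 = (3 10 6 8 4 7 5)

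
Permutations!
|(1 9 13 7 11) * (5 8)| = |(1 9 13 7 11)(5 8)| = 10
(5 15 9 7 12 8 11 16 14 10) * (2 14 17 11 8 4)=(2 14 10 5 15 9 7 12 4)(11 16 17)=[0, 1, 14, 3, 2, 15, 6, 12, 8, 7, 5, 16, 4, 13, 10, 9, 17, 11]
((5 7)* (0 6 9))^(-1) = (0 9 6)(5 7)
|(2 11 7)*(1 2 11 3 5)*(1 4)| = 10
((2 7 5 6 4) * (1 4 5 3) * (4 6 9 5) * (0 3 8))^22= ((0 3 1 6 4 2 7 8)(5 9))^22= (9)(0 7 4 1)(2 6 3 8)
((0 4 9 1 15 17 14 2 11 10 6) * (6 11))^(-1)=((0 4 9 1 15 17 14 2 6)(10 11))^(-1)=(0 6 2 14 17 15 1 9 4)(10 11)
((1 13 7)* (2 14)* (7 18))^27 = (1 7 18 13)(2 14)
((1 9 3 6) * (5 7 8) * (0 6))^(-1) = (0 3 9 1 6)(5 8 7)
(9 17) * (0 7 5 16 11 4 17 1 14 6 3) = (0 7 5 16 11 4 17 9 1 14 6 3) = [7, 14, 2, 0, 17, 16, 3, 5, 8, 1, 10, 4, 12, 13, 6, 15, 11, 9]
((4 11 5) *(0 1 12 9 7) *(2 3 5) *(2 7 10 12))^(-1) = (0 7 11 4 5 3 2 1)(9 12 10)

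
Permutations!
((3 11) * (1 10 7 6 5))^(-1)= ((1 10 7 6 5)(3 11))^(-1)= (1 5 6 7 10)(3 11)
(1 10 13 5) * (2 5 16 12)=[0, 10, 5, 3, 4, 1, 6, 7, 8, 9, 13, 11, 2, 16, 14, 15, 12]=(1 10 13 16 12 2 5)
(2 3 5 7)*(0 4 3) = (0 4 3 5 7 2) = [4, 1, 0, 5, 3, 7, 6, 2]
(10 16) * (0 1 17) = [1, 17, 2, 3, 4, 5, 6, 7, 8, 9, 16, 11, 12, 13, 14, 15, 10, 0] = (0 1 17)(10 16)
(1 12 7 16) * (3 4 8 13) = [0, 12, 2, 4, 8, 5, 6, 16, 13, 9, 10, 11, 7, 3, 14, 15, 1] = (1 12 7 16)(3 4 8 13)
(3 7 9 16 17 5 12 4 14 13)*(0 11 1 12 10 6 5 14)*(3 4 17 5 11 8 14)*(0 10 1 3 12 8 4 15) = (0 4 10 6 11 3 7 9 16 5 1 8 14 13 15)(12 17) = [4, 8, 2, 7, 10, 1, 11, 9, 14, 16, 6, 3, 17, 15, 13, 0, 5, 12]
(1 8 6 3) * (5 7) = [0, 8, 2, 1, 4, 7, 3, 5, 6] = (1 8 6 3)(5 7)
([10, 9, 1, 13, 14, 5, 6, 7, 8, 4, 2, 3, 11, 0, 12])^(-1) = [13, 2, 10, 11, 9, 5, 6, 7, 8, 1, 0, 12, 14, 3, 4]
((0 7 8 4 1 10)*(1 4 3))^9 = ((0 7 8 3 1 10))^9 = (0 3)(1 7)(8 10)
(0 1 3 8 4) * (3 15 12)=(0 1 15 12 3 8 4)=[1, 15, 2, 8, 0, 5, 6, 7, 4, 9, 10, 11, 3, 13, 14, 12]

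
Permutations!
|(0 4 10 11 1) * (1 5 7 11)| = 12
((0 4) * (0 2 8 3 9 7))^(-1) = ((0 4 2 8 3 9 7))^(-1) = (0 7 9 3 8 2 4)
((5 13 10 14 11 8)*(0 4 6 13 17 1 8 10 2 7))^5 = (0 7 2 13 6 4)(1 8 5 17)(10 11 14)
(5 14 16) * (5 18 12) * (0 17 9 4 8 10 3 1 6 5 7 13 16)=(0 17 9 4 8 10 3 1 6 5 14)(7 13 16 18 12)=[17, 6, 2, 1, 8, 14, 5, 13, 10, 4, 3, 11, 7, 16, 0, 15, 18, 9, 12]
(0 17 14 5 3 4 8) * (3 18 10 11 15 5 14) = [17, 1, 2, 4, 8, 18, 6, 7, 0, 9, 11, 15, 12, 13, 14, 5, 16, 3, 10] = (0 17 3 4 8)(5 18 10 11 15)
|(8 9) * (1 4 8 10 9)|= 6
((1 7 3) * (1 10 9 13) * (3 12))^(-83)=(1 7 12 3 10 9 13)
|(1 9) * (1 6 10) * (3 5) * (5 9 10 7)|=10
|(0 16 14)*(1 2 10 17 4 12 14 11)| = 10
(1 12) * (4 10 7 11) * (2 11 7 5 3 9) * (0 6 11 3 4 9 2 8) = (0 6 11 9 8)(1 12)(2 3)(4 10 5) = [6, 12, 3, 2, 10, 4, 11, 7, 0, 8, 5, 9, 1]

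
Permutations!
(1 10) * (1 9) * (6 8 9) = (1 10 6 8 9) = [0, 10, 2, 3, 4, 5, 8, 7, 9, 1, 6]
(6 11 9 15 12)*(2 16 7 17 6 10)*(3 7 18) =[0, 1, 16, 7, 4, 5, 11, 17, 8, 15, 2, 9, 10, 13, 14, 12, 18, 6, 3] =(2 16 18 3 7 17 6 11 9 15 12 10)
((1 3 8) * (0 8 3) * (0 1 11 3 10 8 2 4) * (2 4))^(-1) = (0 4)(3 11 8 10)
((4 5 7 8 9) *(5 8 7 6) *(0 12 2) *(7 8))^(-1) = ((0 12 2)(4 7 8 9)(5 6))^(-1) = (0 2 12)(4 9 8 7)(5 6)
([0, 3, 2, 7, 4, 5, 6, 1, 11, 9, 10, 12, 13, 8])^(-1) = [0, 7, 2, 1, 4, 5, 6, 3, 13, 9, 10, 8, 11, 12]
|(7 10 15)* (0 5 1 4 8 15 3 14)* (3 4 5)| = 30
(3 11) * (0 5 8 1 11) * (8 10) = (0 5 10 8 1 11 3) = [5, 11, 2, 0, 4, 10, 6, 7, 1, 9, 8, 3]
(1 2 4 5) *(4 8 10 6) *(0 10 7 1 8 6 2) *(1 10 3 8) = [3, 0, 6, 8, 5, 1, 4, 10, 7, 9, 2] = (0 3 8 7 10 2 6 4 5 1)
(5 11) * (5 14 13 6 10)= (5 11 14 13 6 10)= [0, 1, 2, 3, 4, 11, 10, 7, 8, 9, 5, 14, 12, 6, 13]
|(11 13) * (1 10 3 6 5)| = |(1 10 3 6 5)(11 13)| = 10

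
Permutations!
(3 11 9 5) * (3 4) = (3 11 9 5 4) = [0, 1, 2, 11, 3, 4, 6, 7, 8, 5, 10, 9]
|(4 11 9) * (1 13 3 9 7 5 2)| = |(1 13 3 9 4 11 7 5 2)| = 9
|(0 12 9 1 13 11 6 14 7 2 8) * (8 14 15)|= 9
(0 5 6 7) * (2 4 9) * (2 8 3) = (0 5 6 7)(2 4 9 8 3) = [5, 1, 4, 2, 9, 6, 7, 0, 3, 8]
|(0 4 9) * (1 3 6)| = |(0 4 9)(1 3 6)| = 3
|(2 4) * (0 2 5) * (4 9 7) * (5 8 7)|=|(0 2 9 5)(4 8 7)|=12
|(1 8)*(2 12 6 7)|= |(1 8)(2 12 6 7)|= 4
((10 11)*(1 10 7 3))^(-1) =(1 3 7 11 10) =((1 10 11 7 3))^(-1)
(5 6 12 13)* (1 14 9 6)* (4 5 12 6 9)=(1 14 4 5)(12 13)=[0, 14, 2, 3, 5, 1, 6, 7, 8, 9, 10, 11, 13, 12, 4]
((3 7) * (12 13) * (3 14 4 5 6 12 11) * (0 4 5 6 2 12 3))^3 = ((0 4 6 3 7 14 5 2 12 13 11))^3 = (0 3 5 13 4 7 2 11 6 14 12)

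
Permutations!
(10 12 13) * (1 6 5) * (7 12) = (1 6 5)(7 12 13 10) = [0, 6, 2, 3, 4, 1, 5, 12, 8, 9, 7, 11, 13, 10]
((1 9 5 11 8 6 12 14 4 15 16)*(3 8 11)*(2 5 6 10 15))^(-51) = ((1 9 6 12 14 4 2 5 3 8 10 15 16))^(-51) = (1 9 6 12 14 4 2 5 3 8 10 15 16)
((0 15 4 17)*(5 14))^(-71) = ((0 15 4 17)(5 14))^(-71) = (0 15 4 17)(5 14)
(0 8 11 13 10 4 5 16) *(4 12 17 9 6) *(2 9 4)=(0 8 11 13 10 12 17 4 5 16)(2 9 6)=[8, 1, 9, 3, 5, 16, 2, 7, 11, 6, 12, 13, 17, 10, 14, 15, 0, 4]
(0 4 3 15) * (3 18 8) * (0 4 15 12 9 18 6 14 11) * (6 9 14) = (0 15 4 9 18 8 3 12 14 11) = [15, 1, 2, 12, 9, 5, 6, 7, 3, 18, 10, 0, 14, 13, 11, 4, 16, 17, 8]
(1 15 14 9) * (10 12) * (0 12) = (0 12 10)(1 15 14 9) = [12, 15, 2, 3, 4, 5, 6, 7, 8, 1, 0, 11, 10, 13, 9, 14]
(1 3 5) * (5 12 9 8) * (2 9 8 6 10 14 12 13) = (1 3 13 2 9 6 10 14 12 8 5) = [0, 3, 9, 13, 4, 1, 10, 7, 5, 6, 14, 11, 8, 2, 12]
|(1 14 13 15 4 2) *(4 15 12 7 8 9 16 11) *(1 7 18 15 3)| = 7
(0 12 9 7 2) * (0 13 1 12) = (1 12 9 7 2 13) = [0, 12, 13, 3, 4, 5, 6, 2, 8, 7, 10, 11, 9, 1]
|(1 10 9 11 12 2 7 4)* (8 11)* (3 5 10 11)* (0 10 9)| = 12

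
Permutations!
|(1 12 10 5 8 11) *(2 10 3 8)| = |(1 12 3 8 11)(2 10 5)| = 15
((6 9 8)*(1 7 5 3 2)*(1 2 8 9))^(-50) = (9)(1 8 5)(3 7 6) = ((9)(1 7 5 3 8 6))^(-50)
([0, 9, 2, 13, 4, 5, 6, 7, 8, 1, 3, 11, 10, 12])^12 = (13)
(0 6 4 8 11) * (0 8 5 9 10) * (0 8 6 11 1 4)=(0 11 6)(1 4 5 9 10 8)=[11, 4, 2, 3, 5, 9, 0, 7, 1, 10, 8, 6]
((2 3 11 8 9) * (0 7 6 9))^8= ((0 7 6 9 2 3 11 8))^8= (11)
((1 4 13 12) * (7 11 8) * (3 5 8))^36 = ((1 4 13 12)(3 5 8 7 11))^36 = (13)(3 5 8 7 11)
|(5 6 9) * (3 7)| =6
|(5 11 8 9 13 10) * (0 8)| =7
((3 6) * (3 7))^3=(7)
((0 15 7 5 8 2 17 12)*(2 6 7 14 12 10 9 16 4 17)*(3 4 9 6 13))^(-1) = (0 12 14 15)(3 13 8 5 7 6 10 17 4)(9 16)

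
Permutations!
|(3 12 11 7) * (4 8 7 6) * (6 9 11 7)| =6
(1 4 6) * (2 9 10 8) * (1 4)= (2 9 10 8)(4 6)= [0, 1, 9, 3, 6, 5, 4, 7, 2, 10, 8]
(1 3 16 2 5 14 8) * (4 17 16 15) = [0, 3, 5, 15, 17, 14, 6, 7, 1, 9, 10, 11, 12, 13, 8, 4, 2, 16] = (1 3 15 4 17 16 2 5 14 8)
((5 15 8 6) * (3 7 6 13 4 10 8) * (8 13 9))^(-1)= ((3 7 6 5 15)(4 10 13)(8 9))^(-1)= (3 15 5 6 7)(4 13 10)(8 9)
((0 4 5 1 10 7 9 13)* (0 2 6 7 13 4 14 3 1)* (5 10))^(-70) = (14)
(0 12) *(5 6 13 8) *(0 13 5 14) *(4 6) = (0 12 13 8 14)(4 6 5) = [12, 1, 2, 3, 6, 4, 5, 7, 14, 9, 10, 11, 13, 8, 0]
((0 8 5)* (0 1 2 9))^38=((0 8 5 1 2 9))^38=(0 5 2)(1 9 8)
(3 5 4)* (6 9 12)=(3 5 4)(6 9 12)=[0, 1, 2, 5, 3, 4, 9, 7, 8, 12, 10, 11, 6]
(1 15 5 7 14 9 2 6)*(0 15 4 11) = [15, 4, 6, 3, 11, 7, 1, 14, 8, 2, 10, 0, 12, 13, 9, 5] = (0 15 5 7 14 9 2 6 1 4 11)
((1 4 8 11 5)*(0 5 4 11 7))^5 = ((0 5 1 11 4 8 7))^5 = (0 8 11 5 7 4 1)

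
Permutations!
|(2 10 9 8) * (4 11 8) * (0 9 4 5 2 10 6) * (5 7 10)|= |(0 9 7 10 4 11 8 5 2 6)|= 10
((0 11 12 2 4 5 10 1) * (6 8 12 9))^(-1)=(0 1 10 5 4 2 12 8 6 9 11)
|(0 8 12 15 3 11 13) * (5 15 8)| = |(0 5 15 3 11 13)(8 12)| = 6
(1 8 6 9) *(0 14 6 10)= (0 14 6 9 1 8 10)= [14, 8, 2, 3, 4, 5, 9, 7, 10, 1, 0, 11, 12, 13, 6]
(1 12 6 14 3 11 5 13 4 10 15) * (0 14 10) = (0 14 3 11 5 13 4)(1 12 6 10 15) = [14, 12, 2, 11, 0, 13, 10, 7, 8, 9, 15, 5, 6, 4, 3, 1]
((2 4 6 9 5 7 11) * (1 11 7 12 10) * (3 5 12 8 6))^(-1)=(1 10 12 9 6 8 5 3 4 2 11)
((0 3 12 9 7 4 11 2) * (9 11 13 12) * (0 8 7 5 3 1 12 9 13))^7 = (0 4 7 8 2 11 12 1)(3 5 9 13)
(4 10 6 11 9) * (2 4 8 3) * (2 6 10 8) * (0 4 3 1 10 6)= (0 4 8 1 10 6 11 9 2 3)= [4, 10, 3, 0, 8, 5, 11, 7, 1, 2, 6, 9]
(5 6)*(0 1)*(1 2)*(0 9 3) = [2, 9, 1, 0, 4, 6, 5, 7, 8, 3] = (0 2 1 9 3)(5 6)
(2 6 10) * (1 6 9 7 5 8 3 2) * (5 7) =(1 6 10)(2 9 5 8 3) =[0, 6, 9, 2, 4, 8, 10, 7, 3, 5, 1]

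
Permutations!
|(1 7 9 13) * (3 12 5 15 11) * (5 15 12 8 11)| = |(1 7 9 13)(3 8 11)(5 12 15)| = 12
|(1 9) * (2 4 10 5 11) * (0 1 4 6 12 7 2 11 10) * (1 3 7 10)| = |(0 3 7 2 6 12 10 5 1 9 4)| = 11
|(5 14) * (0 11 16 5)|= 5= |(0 11 16 5 14)|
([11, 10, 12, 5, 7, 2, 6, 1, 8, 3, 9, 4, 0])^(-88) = (12)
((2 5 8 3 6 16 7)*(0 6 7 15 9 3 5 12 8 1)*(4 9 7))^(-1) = (0 1 5 8 12 2 7 15 16 6)(3 9 4)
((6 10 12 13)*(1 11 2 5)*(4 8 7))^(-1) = ((1 11 2 5)(4 8 7)(6 10 12 13))^(-1) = (1 5 2 11)(4 7 8)(6 13 12 10)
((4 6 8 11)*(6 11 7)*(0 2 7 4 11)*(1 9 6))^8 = ((11)(0 2 7 1 9 6 8 4))^8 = (11)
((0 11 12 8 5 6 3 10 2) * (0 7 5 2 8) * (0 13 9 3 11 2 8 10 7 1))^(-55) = ((0 2 1)(3 7 5 6 11 12 13 9))^(-55) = (0 1 2)(3 7 5 6 11 12 13 9)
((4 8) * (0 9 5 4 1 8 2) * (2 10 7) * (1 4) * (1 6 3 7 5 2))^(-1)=(0 2 9)(1 7 3 6 5 10 4 8)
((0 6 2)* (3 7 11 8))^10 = (0 6 2)(3 11)(7 8)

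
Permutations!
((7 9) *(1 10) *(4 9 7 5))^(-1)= ((1 10)(4 9 5))^(-1)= (1 10)(4 5 9)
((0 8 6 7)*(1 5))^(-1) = (0 7 6 8)(1 5)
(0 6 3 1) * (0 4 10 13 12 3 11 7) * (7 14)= [6, 4, 2, 1, 10, 5, 11, 0, 8, 9, 13, 14, 3, 12, 7]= (0 6 11 14 7)(1 4 10 13 12 3)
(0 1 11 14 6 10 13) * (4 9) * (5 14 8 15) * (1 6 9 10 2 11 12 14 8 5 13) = (0 6 2 11 5 8 15 13)(1 12 14 9 4 10) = [6, 12, 11, 3, 10, 8, 2, 7, 15, 4, 1, 5, 14, 0, 9, 13]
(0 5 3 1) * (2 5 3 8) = (0 3 1)(2 5 8) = [3, 0, 5, 1, 4, 8, 6, 7, 2]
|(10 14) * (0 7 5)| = 6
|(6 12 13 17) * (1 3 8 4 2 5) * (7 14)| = 12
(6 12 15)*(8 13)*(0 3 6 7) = (0 3 6 12 15 7)(8 13) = [3, 1, 2, 6, 4, 5, 12, 0, 13, 9, 10, 11, 15, 8, 14, 7]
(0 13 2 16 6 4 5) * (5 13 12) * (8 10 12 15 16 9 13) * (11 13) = [15, 1, 9, 3, 8, 0, 4, 7, 10, 11, 12, 13, 5, 2, 14, 16, 6] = (0 15 16 6 4 8 10 12 5)(2 9 11 13)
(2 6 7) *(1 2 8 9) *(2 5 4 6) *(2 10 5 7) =(1 7 8 9)(2 10 5 4 6) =[0, 7, 10, 3, 6, 4, 2, 8, 9, 1, 5]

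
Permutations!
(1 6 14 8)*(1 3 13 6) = (3 13 6 14 8) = [0, 1, 2, 13, 4, 5, 14, 7, 3, 9, 10, 11, 12, 6, 8]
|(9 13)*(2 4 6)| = |(2 4 6)(9 13)| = 6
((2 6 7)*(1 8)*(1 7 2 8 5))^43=(1 5)(2 6)(7 8)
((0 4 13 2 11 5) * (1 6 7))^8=((0 4 13 2 11 5)(1 6 7))^8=(0 13 11)(1 7 6)(2 5 4)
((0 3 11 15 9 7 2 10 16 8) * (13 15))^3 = ((0 3 11 13 15 9 7 2 10 16 8))^3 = (0 13 7 16 3 15 2 8 11 9 10)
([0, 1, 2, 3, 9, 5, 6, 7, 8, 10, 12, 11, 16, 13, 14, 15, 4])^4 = [0, 1, 2, 3, 16, 5, 6, 7, 8, 4, 9, 11, 10, 13, 14, 15, 12]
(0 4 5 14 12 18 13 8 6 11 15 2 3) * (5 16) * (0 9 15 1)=(0 4 16 5 14 12 18 13 8 6 11 1)(2 3 9 15)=[4, 0, 3, 9, 16, 14, 11, 7, 6, 15, 10, 1, 18, 8, 12, 2, 5, 17, 13]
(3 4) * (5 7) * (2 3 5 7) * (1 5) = (7)(1 5 2 3 4) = [0, 5, 3, 4, 1, 2, 6, 7]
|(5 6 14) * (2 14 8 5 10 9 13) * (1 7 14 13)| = |(1 7 14 10 9)(2 13)(5 6 8)| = 30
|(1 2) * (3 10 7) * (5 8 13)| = |(1 2)(3 10 7)(5 8 13)| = 6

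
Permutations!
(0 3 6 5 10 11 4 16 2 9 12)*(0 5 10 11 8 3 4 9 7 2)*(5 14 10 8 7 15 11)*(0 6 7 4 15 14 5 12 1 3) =(0 15 11 9 1 3 7 2 14 10 4 16 6 8)(5 12) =[15, 3, 14, 7, 16, 12, 8, 2, 0, 1, 4, 9, 5, 13, 10, 11, 6]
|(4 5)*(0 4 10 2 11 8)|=7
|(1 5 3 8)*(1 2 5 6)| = |(1 6)(2 5 3 8)| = 4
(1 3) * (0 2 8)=(0 2 8)(1 3)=[2, 3, 8, 1, 4, 5, 6, 7, 0]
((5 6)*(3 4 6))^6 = ((3 4 6 5))^6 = (3 6)(4 5)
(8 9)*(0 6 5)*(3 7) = (0 6 5)(3 7)(8 9) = [6, 1, 2, 7, 4, 0, 5, 3, 9, 8]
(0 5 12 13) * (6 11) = (0 5 12 13)(6 11) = [5, 1, 2, 3, 4, 12, 11, 7, 8, 9, 10, 6, 13, 0]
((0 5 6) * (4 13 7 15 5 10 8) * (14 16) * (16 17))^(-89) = (0 10 8 4 13 7 15 5 6)(14 17 16)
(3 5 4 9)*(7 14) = (3 5 4 9)(7 14) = [0, 1, 2, 5, 9, 4, 6, 14, 8, 3, 10, 11, 12, 13, 7]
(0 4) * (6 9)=(0 4)(6 9)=[4, 1, 2, 3, 0, 5, 9, 7, 8, 6]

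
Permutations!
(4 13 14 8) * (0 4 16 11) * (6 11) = [4, 1, 2, 3, 13, 5, 11, 7, 16, 9, 10, 0, 12, 14, 8, 15, 6] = (0 4 13 14 8 16 6 11)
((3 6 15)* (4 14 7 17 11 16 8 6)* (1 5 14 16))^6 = (17)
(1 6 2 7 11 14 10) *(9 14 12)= (1 6 2 7 11 12 9 14 10)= [0, 6, 7, 3, 4, 5, 2, 11, 8, 14, 1, 12, 9, 13, 10]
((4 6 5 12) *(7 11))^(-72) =((4 6 5 12)(7 11))^(-72) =(12)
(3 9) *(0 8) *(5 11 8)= (0 5 11 8)(3 9)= [5, 1, 2, 9, 4, 11, 6, 7, 0, 3, 10, 8]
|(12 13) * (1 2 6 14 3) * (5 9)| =|(1 2 6 14 3)(5 9)(12 13)| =10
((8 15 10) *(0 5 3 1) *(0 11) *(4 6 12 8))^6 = ((0 5 3 1 11)(4 6 12 8 15 10))^6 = (15)(0 5 3 1 11)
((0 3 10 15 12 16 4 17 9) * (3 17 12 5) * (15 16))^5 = (0 9 17)(3 15 4 10 5 12 16) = ((0 17 9)(3 10 16 4 12 15 5))^5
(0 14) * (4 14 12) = (0 12 4 14) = [12, 1, 2, 3, 14, 5, 6, 7, 8, 9, 10, 11, 4, 13, 0]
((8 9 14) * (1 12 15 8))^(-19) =(1 14 9 8 15 12)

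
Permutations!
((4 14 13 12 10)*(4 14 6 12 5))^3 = (4 10 5 12 13 6 14)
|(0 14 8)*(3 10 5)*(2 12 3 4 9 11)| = |(0 14 8)(2 12 3 10 5 4 9 11)| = 24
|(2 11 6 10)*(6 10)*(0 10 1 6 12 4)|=8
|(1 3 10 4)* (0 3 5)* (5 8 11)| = 8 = |(0 3 10 4 1 8 11 5)|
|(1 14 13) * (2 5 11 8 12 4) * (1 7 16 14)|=12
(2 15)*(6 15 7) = [0, 1, 7, 3, 4, 5, 15, 6, 8, 9, 10, 11, 12, 13, 14, 2] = (2 7 6 15)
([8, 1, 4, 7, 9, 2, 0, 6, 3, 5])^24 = [6, 1, 2, 8, 4, 5, 7, 3, 0, 9]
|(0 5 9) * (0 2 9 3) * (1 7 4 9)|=15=|(0 5 3)(1 7 4 9 2)|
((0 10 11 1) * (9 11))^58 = ((0 10 9 11 1))^58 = (0 11 10 1 9)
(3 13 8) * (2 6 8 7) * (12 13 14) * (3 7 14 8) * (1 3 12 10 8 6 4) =[0, 3, 4, 6, 1, 5, 12, 2, 7, 9, 8, 11, 13, 14, 10] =(1 3 6 12 13 14 10 8 7 2 4)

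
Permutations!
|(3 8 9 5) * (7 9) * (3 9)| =|(3 8 7)(5 9)| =6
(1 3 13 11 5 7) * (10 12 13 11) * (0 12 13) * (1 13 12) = (0 1 3 11 5 7 13 10 12) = [1, 3, 2, 11, 4, 7, 6, 13, 8, 9, 12, 5, 0, 10]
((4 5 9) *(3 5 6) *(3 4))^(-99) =(9)(4 6)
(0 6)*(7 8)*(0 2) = (0 6 2)(7 8) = [6, 1, 0, 3, 4, 5, 2, 8, 7]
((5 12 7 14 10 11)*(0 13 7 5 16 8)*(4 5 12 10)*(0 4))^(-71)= (0 13 7 14)(4 5 10 11 16 8)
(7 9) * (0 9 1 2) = (0 9 7 1 2) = [9, 2, 0, 3, 4, 5, 6, 1, 8, 7]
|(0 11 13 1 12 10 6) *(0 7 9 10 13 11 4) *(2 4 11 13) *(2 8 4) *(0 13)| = |(0 11)(1 12 8 4 13)(6 7 9 10)| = 20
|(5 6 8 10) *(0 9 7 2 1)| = 20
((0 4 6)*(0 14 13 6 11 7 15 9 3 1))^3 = ((0 4 11 7 15 9 3 1)(6 14 13))^3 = (0 7 3 4 15 1 11 9)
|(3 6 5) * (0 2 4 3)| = |(0 2 4 3 6 5)| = 6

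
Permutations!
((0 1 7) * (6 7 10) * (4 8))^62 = ((0 1 10 6 7)(4 8))^62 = (0 10 7 1 6)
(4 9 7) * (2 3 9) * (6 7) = (2 3 9 6 7 4) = [0, 1, 3, 9, 2, 5, 7, 4, 8, 6]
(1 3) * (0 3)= [3, 0, 2, 1]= (0 3 1)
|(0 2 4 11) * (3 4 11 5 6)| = |(0 2 11)(3 4 5 6)| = 12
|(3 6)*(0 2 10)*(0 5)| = 4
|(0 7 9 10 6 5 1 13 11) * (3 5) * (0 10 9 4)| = 21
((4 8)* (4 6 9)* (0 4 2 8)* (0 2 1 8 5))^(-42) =(0 2)(1 6)(4 5)(8 9)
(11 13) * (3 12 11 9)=[0, 1, 2, 12, 4, 5, 6, 7, 8, 3, 10, 13, 11, 9]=(3 12 11 13 9)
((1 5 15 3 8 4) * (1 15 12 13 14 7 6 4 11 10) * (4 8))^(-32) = (1 11 6 14 12)(3 4 15)(5 10 8 7 13)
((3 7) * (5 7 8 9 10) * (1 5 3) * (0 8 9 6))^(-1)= ((0 8 6)(1 5 7)(3 9 10))^(-1)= (0 6 8)(1 7 5)(3 10 9)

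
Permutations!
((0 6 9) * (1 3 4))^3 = ((0 6 9)(1 3 4))^3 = (9)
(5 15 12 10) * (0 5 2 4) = (0 5 15 12 10 2 4) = [5, 1, 4, 3, 0, 15, 6, 7, 8, 9, 2, 11, 10, 13, 14, 12]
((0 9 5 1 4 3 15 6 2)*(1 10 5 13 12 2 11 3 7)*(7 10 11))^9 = (15)(0 2 12 13 9)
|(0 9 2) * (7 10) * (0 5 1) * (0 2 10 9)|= |(1 2 5)(7 9 10)|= 3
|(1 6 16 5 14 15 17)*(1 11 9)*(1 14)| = 20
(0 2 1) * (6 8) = (0 2 1)(6 8) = [2, 0, 1, 3, 4, 5, 8, 7, 6]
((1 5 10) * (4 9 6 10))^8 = (1 4 6)(5 9 10)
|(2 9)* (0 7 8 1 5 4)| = |(0 7 8 1 5 4)(2 9)| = 6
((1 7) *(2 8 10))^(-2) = (2 8 10)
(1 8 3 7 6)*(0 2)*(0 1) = (0 2 1 8 3 7 6) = [2, 8, 1, 7, 4, 5, 0, 6, 3]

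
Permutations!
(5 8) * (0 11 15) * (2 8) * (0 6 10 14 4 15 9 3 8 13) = (0 11 9 3 8 5 2 13)(4 15 6 10 14) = [11, 1, 13, 8, 15, 2, 10, 7, 5, 3, 14, 9, 12, 0, 4, 6]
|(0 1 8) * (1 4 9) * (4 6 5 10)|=8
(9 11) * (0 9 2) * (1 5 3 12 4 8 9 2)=(0 2)(1 5 3 12 4 8 9 11)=[2, 5, 0, 12, 8, 3, 6, 7, 9, 11, 10, 1, 4]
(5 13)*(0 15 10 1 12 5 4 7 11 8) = (0 15 10 1 12 5 13 4 7 11 8) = [15, 12, 2, 3, 7, 13, 6, 11, 0, 9, 1, 8, 5, 4, 14, 10]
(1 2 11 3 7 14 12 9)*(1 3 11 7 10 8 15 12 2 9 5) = [0, 9, 7, 10, 4, 1, 6, 14, 15, 3, 8, 11, 5, 13, 2, 12] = (1 9 3 10 8 15 12 5)(2 7 14)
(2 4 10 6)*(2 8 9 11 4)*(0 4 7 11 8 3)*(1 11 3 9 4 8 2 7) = [8, 11, 7, 0, 10, 5, 9, 3, 4, 2, 6, 1] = (0 8 4 10 6 9 2 7 3)(1 11)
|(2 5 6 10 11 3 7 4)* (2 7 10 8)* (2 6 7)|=12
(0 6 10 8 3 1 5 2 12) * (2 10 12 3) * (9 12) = (0 6 9 12)(1 5 10 8 2 3) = [6, 5, 3, 1, 4, 10, 9, 7, 2, 12, 8, 11, 0]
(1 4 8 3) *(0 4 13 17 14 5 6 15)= (0 4 8 3 1 13 17 14 5 6 15)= [4, 13, 2, 1, 8, 6, 15, 7, 3, 9, 10, 11, 12, 17, 5, 0, 16, 14]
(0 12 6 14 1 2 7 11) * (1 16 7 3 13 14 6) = [12, 2, 3, 13, 4, 5, 6, 11, 8, 9, 10, 0, 1, 14, 16, 15, 7] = (0 12 1 2 3 13 14 16 7 11)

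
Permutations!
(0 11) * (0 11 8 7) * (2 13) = [8, 1, 13, 3, 4, 5, 6, 0, 7, 9, 10, 11, 12, 2] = (0 8 7)(2 13)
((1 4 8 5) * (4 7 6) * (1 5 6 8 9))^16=(1 4 8)(6 7 9)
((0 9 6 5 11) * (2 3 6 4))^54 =(0 5 3 4)(2 9 11 6)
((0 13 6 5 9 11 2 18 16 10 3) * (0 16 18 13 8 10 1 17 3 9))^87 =((18)(0 8 10 9 11 2 13 6 5)(1 17 3 16))^87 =(18)(0 13 9)(1 16 3 17)(2 10 5)(6 11 8)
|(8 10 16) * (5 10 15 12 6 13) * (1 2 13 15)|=21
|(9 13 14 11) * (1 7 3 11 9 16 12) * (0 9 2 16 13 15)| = 9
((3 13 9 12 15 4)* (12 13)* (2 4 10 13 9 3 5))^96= (3 12 15 10 13)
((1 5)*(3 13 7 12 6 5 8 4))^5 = ((1 8 4 3 13 7 12 6 5))^5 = (1 7 8 12 4 6 3 5 13)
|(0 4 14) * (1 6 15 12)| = 12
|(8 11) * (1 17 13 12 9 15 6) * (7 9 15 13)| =|(1 17 7 9 13 12 15 6)(8 11)| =8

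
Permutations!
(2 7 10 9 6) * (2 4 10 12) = (2 7 12)(4 10 9 6) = [0, 1, 7, 3, 10, 5, 4, 12, 8, 6, 9, 11, 2]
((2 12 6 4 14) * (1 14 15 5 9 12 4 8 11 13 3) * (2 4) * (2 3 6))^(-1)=((1 14 4 15 5 9 12 2 3)(6 8 11 13))^(-1)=(1 3 2 12 9 5 15 4 14)(6 13 11 8)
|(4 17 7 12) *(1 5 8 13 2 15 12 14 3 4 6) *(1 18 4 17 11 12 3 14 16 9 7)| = |(1 5 8 13 2 15 3 17)(4 11 12 6 18)(7 16 9)| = 120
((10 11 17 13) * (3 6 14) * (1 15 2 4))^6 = (1 2)(4 15)(10 17)(11 13)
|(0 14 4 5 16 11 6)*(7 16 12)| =9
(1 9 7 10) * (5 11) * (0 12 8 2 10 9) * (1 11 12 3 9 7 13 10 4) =[3, 0, 4, 9, 1, 12, 6, 7, 2, 13, 11, 5, 8, 10] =(0 3 9 13 10 11 5 12 8 2 4 1)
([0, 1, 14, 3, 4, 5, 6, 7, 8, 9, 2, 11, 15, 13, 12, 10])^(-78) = [0, 1, 12, 3, 4, 5, 6, 7, 8, 9, 14, 11, 10, 13, 15, 2]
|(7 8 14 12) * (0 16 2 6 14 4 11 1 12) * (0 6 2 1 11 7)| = 12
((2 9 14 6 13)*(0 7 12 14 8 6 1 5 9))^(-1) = (0 2 13 6 8 9 5 1 14 12 7)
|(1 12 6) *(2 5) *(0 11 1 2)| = 7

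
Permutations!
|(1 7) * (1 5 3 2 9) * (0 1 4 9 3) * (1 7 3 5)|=|(0 7 1 3 2 5)(4 9)|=6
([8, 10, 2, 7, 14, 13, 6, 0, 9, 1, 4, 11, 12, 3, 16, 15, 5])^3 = (0 1 14 13)(3 8 10 16)(4 5 7 9)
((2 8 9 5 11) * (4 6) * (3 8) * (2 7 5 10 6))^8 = (2 3 8 9 10 6 4)(5 7 11)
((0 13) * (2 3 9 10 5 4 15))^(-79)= (0 13)(2 4 10 3 15 5 9)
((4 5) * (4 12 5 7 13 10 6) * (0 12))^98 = (0 5 12)(4 10 7 6 13)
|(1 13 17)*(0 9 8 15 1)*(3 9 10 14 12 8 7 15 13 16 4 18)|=56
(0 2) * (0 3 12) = (0 2 3 12) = [2, 1, 3, 12, 4, 5, 6, 7, 8, 9, 10, 11, 0]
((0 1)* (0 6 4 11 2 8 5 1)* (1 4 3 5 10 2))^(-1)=(1 11 4 5 3 6)(2 10 8)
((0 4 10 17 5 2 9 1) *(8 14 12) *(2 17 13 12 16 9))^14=(17)(0 12 9 10 14)(1 13 16 4 8)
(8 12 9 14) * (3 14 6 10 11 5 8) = (3 14)(5 8 12 9 6 10 11) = [0, 1, 2, 14, 4, 8, 10, 7, 12, 6, 11, 5, 9, 13, 3]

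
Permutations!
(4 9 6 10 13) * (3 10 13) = (3 10)(4 9 6 13) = [0, 1, 2, 10, 9, 5, 13, 7, 8, 6, 3, 11, 12, 4]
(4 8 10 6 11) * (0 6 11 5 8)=(0 6 5 8 10 11 4)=[6, 1, 2, 3, 0, 8, 5, 7, 10, 9, 11, 4]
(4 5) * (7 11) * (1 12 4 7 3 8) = [0, 12, 2, 8, 5, 7, 6, 11, 1, 9, 10, 3, 4] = (1 12 4 5 7 11 3 8)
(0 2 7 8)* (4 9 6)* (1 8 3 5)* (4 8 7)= [2, 7, 4, 5, 9, 1, 8, 3, 0, 6]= (0 2 4 9 6 8)(1 7 3 5)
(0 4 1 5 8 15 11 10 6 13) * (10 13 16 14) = [4, 5, 2, 3, 1, 8, 16, 7, 15, 9, 6, 13, 12, 0, 10, 11, 14] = (0 4 1 5 8 15 11 13)(6 16 14 10)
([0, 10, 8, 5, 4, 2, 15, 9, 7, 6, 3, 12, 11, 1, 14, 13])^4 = (1 2 6 10 8 15 3 7 13 5 9)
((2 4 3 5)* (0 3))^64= (0 4 2 5 3)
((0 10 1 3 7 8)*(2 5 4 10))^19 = (0 2 5 4 10 1 3 7 8)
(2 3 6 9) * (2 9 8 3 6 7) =[0, 1, 6, 7, 4, 5, 8, 2, 3, 9] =(9)(2 6 8 3 7)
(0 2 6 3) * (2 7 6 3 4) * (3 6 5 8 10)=(0 7 5 8 10 3)(2 6 4)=[7, 1, 6, 0, 2, 8, 4, 5, 10, 9, 3]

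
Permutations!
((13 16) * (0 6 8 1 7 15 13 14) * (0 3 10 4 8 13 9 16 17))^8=((0 6 13 17)(1 7 15 9 16 14 3 10 4 8))^8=(17)(1 4 3 16 15)(7 8 10 14 9)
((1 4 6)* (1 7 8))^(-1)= (1 8 7 6 4)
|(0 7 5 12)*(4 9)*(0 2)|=10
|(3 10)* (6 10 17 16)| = 5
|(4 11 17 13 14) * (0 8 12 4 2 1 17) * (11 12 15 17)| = 18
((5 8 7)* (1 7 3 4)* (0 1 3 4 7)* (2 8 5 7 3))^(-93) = ((0 1)(2 8 4))^(-93) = (8)(0 1)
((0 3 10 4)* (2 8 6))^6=(0 10)(3 4)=((0 3 10 4)(2 8 6))^6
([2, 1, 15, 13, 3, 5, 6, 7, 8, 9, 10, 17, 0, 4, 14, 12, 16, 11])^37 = (0 2 15 12)(3 13 4)(11 17)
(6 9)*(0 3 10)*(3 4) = [4, 1, 2, 10, 3, 5, 9, 7, 8, 6, 0] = (0 4 3 10)(6 9)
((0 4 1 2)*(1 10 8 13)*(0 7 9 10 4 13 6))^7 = ((0 13 1 2 7 9 10 8 6))^7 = (0 8 9 2 13 6 10 7 1)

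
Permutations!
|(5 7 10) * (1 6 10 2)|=|(1 6 10 5 7 2)|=6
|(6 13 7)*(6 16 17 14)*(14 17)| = 5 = |(17)(6 13 7 16 14)|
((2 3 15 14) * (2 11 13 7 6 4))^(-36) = ((2 3 15 14 11 13 7 6 4))^(-36) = (15)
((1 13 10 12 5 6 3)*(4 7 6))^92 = ((1 13 10 12 5 4 7 6 3))^92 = (1 10 5 7 3 13 12 4 6)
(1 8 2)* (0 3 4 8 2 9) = (0 3 4 8 9)(1 2) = [3, 2, 1, 4, 8, 5, 6, 7, 9, 0]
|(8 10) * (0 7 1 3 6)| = 10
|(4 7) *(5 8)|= 2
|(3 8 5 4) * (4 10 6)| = 6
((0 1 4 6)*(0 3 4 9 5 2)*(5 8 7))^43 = (0 1 9 8 7 5 2)(3 4 6)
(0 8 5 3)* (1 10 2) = (0 8 5 3)(1 10 2) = [8, 10, 1, 0, 4, 3, 6, 7, 5, 9, 2]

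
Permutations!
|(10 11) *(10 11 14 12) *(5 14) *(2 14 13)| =|(2 14 12 10 5 13)| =6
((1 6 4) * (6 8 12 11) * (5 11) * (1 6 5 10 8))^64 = ((4 6)(5 11)(8 12 10))^64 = (8 12 10)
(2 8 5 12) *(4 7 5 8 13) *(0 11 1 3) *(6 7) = [11, 3, 13, 0, 6, 12, 7, 5, 8, 9, 10, 1, 2, 4] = (0 11 1 3)(2 13 4 6 7 5 12)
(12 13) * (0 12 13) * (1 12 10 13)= (0 10 13 1 12)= [10, 12, 2, 3, 4, 5, 6, 7, 8, 9, 13, 11, 0, 1]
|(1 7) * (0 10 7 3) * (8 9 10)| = 7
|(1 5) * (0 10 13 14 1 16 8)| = |(0 10 13 14 1 5 16 8)| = 8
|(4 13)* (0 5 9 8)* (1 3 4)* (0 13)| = |(0 5 9 8 13 1 3 4)| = 8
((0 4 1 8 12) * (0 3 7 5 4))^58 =((1 8 12 3 7 5 4))^58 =(1 12 7 4 8 3 5)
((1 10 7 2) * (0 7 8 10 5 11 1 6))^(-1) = (0 6 2 7)(1 11 5)(8 10)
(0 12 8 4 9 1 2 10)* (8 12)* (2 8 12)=(0 12 2 10)(1 8 4 9)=[12, 8, 10, 3, 9, 5, 6, 7, 4, 1, 0, 11, 2]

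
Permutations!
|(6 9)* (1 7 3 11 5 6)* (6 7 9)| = |(1 9)(3 11 5 7)| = 4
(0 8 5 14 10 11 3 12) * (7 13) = (0 8 5 14 10 11 3 12)(7 13) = [8, 1, 2, 12, 4, 14, 6, 13, 5, 9, 11, 3, 0, 7, 10]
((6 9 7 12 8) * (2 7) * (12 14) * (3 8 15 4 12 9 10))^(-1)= ((2 7 14 9)(3 8 6 10)(4 12 15))^(-1)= (2 9 14 7)(3 10 6 8)(4 15 12)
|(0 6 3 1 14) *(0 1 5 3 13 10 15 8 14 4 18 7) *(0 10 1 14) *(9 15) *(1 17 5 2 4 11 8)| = 16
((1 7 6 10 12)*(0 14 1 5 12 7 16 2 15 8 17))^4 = ((0 14 1 16 2 15 8 17)(5 12)(6 10 7))^4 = (0 2)(1 8)(6 10 7)(14 15)(16 17)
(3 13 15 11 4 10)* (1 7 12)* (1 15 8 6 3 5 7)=(3 13 8 6)(4 10 5 7 12 15 11)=[0, 1, 2, 13, 10, 7, 3, 12, 6, 9, 5, 4, 15, 8, 14, 11]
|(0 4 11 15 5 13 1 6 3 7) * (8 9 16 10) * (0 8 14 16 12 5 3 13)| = |(0 4 11 15 3 7 8 9 12 5)(1 6 13)(10 14 16)| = 30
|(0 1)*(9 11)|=|(0 1)(9 11)|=2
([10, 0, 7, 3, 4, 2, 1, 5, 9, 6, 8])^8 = (0 8 6)(1 10 9)(2 5 7)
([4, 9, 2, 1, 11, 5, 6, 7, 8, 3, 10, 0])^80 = [11, 3, 2, 9, 0, 5, 6, 7, 8, 1, 10, 4]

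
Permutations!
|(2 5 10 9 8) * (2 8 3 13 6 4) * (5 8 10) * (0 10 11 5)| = 11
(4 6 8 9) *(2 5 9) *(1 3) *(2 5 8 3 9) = (1 9 4 6 3)(2 8 5) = [0, 9, 8, 1, 6, 2, 3, 7, 5, 4]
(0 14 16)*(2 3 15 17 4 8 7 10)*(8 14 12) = (0 12 8 7 10 2 3 15 17 4 14 16) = [12, 1, 3, 15, 14, 5, 6, 10, 7, 9, 2, 11, 8, 13, 16, 17, 0, 4]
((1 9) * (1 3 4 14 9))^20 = (14)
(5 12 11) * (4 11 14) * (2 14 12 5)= (2 14 4 11)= [0, 1, 14, 3, 11, 5, 6, 7, 8, 9, 10, 2, 12, 13, 4]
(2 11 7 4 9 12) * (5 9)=(2 11 7 4 5 9 12)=[0, 1, 11, 3, 5, 9, 6, 4, 8, 12, 10, 7, 2]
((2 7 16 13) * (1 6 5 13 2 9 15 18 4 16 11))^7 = ((1 6 5 13 9 15 18 4 16 2 7 11))^7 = (1 4 5 2 9 11 18 6 16 13 7 15)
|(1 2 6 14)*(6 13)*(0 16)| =10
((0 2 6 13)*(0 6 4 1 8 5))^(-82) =((0 2 4 1 8 5)(6 13))^(-82) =(13)(0 4 8)(1 5 2)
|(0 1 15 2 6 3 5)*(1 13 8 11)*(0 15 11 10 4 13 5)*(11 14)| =12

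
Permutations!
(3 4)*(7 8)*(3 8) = (3 4 8 7) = [0, 1, 2, 4, 8, 5, 6, 3, 7]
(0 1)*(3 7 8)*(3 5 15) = (0 1)(3 7 8 5 15) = [1, 0, 2, 7, 4, 15, 6, 8, 5, 9, 10, 11, 12, 13, 14, 3]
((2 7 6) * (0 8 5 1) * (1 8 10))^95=(0 1 10)(2 6 7)(5 8)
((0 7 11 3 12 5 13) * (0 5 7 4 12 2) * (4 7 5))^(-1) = ((0 7 11 3 2)(4 12 5 13))^(-1) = (0 2 3 11 7)(4 13 5 12)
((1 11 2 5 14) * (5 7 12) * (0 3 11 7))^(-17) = ((0 3 11 2)(1 7 12 5 14))^(-17) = (0 2 11 3)(1 5 7 14 12)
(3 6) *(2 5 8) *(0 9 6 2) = (0 9 6 3 2 5 8) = [9, 1, 5, 2, 4, 8, 3, 7, 0, 6]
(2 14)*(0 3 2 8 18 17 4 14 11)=[3, 1, 11, 2, 14, 5, 6, 7, 18, 9, 10, 0, 12, 13, 8, 15, 16, 4, 17]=(0 3 2 11)(4 14 8 18 17)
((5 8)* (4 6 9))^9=(9)(5 8)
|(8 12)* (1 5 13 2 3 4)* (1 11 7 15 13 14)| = 42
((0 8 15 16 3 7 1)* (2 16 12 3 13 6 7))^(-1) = (0 1 7 6 13 16 2 3 12 15 8)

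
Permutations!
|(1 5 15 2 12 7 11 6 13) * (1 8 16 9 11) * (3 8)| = |(1 5 15 2 12 7)(3 8 16 9 11 6 13)| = 42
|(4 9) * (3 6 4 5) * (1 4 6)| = |(1 4 9 5 3)| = 5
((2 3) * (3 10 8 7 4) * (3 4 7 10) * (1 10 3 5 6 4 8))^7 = (1 10)(2 5 6 4 8 3)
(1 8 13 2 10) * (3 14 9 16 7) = [0, 8, 10, 14, 4, 5, 6, 3, 13, 16, 1, 11, 12, 2, 9, 15, 7] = (1 8 13 2 10)(3 14 9 16 7)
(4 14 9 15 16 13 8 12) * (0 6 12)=(0 6 12 4 14 9 15 16 13 8)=[6, 1, 2, 3, 14, 5, 12, 7, 0, 15, 10, 11, 4, 8, 9, 16, 13]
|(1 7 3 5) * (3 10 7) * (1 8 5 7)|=4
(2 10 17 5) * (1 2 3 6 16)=(1 2 10 17 5 3 6 16)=[0, 2, 10, 6, 4, 3, 16, 7, 8, 9, 17, 11, 12, 13, 14, 15, 1, 5]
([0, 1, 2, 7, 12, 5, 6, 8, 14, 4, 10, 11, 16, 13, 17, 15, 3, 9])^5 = (3 9 7 4 8 12 14 16 17)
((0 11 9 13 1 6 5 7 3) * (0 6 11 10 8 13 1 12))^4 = (0 12 13 8 10)(1 11 9)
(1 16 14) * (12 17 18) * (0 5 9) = (0 5 9)(1 16 14)(12 17 18) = [5, 16, 2, 3, 4, 9, 6, 7, 8, 0, 10, 11, 17, 13, 1, 15, 14, 18, 12]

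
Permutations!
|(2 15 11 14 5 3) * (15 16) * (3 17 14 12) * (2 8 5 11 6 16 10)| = 42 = |(2 10)(3 8 5 17 14 11 12)(6 16 15)|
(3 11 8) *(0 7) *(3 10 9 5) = (0 7)(3 11 8 10 9 5) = [7, 1, 2, 11, 4, 3, 6, 0, 10, 5, 9, 8]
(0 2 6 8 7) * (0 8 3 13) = (0 2 6 3 13)(7 8) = [2, 1, 6, 13, 4, 5, 3, 8, 7, 9, 10, 11, 12, 0]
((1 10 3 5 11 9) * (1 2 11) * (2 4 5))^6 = (1 4 11 3)(2 10 5 9)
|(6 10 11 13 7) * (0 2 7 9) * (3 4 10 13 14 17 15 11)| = 12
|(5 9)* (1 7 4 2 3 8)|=6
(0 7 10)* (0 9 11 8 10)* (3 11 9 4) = (0 7)(3 11 8 10 4) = [7, 1, 2, 11, 3, 5, 6, 0, 10, 9, 4, 8]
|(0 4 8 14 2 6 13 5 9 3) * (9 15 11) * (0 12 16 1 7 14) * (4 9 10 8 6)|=|(0 9 3 12 16 1 7 14 2 4 6 13 5 15 11 10 8)|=17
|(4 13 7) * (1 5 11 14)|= |(1 5 11 14)(4 13 7)|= 12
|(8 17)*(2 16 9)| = |(2 16 9)(8 17)| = 6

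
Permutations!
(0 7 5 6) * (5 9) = (0 7 9 5 6) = [7, 1, 2, 3, 4, 6, 0, 9, 8, 5]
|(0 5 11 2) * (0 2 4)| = |(0 5 11 4)| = 4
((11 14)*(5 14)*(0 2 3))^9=(14)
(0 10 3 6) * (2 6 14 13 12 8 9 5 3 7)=(0 10 7 2 6)(3 14 13 12 8 9 5)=[10, 1, 6, 14, 4, 3, 0, 2, 9, 5, 7, 11, 8, 12, 13]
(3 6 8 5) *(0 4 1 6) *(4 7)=(0 7 4 1 6 8 5 3)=[7, 6, 2, 0, 1, 3, 8, 4, 5]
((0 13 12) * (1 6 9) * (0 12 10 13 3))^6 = (13)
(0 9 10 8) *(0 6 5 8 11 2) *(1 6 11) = (0 9 10 1 6 5 8 11 2) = [9, 6, 0, 3, 4, 8, 5, 7, 11, 10, 1, 2]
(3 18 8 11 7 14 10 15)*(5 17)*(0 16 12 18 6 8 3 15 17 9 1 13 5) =(0 16 12 18 3 6 8 11 7 14 10 17)(1 13 5 9) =[16, 13, 2, 6, 4, 9, 8, 14, 11, 1, 17, 7, 18, 5, 10, 15, 12, 0, 3]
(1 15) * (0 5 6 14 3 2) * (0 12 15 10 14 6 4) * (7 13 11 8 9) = (0 5 4)(1 10 14 3 2 12 15)(7 13 11 8 9) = [5, 10, 12, 2, 0, 4, 6, 13, 9, 7, 14, 8, 15, 11, 3, 1]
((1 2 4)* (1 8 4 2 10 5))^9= (10)(4 8)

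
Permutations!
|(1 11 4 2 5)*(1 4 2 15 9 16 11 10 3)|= |(1 10 3)(2 5 4 15 9 16 11)|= 21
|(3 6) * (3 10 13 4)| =|(3 6 10 13 4)| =5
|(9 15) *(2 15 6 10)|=5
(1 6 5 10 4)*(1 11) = [0, 6, 2, 3, 11, 10, 5, 7, 8, 9, 4, 1] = (1 6 5 10 4 11)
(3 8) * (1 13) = (1 13)(3 8) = [0, 13, 2, 8, 4, 5, 6, 7, 3, 9, 10, 11, 12, 1]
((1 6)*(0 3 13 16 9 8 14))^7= ((0 3 13 16 9 8 14)(1 6))^7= (16)(1 6)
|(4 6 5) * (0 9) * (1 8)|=6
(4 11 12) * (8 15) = [0, 1, 2, 3, 11, 5, 6, 7, 15, 9, 10, 12, 4, 13, 14, 8] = (4 11 12)(8 15)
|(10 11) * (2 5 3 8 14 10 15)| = |(2 5 3 8 14 10 11 15)| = 8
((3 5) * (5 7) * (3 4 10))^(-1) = (3 10 4 5 7)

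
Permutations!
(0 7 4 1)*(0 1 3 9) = (0 7 4 3 9) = [7, 1, 2, 9, 3, 5, 6, 4, 8, 0]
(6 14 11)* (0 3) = (0 3)(6 14 11) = [3, 1, 2, 0, 4, 5, 14, 7, 8, 9, 10, 6, 12, 13, 11]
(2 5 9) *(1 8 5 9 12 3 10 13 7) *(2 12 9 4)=(1 8 5 9 12 3 10 13 7)(2 4)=[0, 8, 4, 10, 2, 9, 6, 1, 5, 12, 13, 11, 3, 7]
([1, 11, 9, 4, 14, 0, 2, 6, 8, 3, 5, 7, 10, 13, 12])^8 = [4, 14, 0, 11, 7, 3, 5, 10, 8, 1, 9, 12, 2, 13, 6]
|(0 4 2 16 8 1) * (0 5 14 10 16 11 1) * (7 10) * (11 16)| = |(0 4 2 16 8)(1 5 14 7 10 11)| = 30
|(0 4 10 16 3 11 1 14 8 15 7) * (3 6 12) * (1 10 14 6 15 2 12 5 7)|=15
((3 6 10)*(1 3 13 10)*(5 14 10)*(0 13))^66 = (0 13 5 14 10)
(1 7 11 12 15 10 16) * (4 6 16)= [0, 7, 2, 3, 6, 5, 16, 11, 8, 9, 4, 12, 15, 13, 14, 10, 1]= (1 7 11 12 15 10 4 6 16)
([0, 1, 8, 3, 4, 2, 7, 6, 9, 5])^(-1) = (2 5 9 8)(6 7)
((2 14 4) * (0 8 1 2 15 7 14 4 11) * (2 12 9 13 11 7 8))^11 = (0 2 4 15 8 1 12 9 13 11)(7 14)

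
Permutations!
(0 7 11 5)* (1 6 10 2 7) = [1, 6, 7, 3, 4, 0, 10, 11, 8, 9, 2, 5] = (0 1 6 10 2 7 11 5)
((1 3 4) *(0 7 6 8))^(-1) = ((0 7 6 8)(1 3 4))^(-1) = (0 8 6 7)(1 4 3)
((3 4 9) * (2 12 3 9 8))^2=(2 3 8 12 4)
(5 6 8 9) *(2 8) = (2 8 9 5 6) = [0, 1, 8, 3, 4, 6, 2, 7, 9, 5]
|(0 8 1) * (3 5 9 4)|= |(0 8 1)(3 5 9 4)|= 12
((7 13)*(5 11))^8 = (13)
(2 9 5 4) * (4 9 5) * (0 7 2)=(0 7 2 5 9 4)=[7, 1, 5, 3, 0, 9, 6, 2, 8, 4]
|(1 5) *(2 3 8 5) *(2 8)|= |(1 8 5)(2 3)|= 6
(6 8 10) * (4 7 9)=(4 7 9)(6 8 10)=[0, 1, 2, 3, 7, 5, 8, 9, 10, 4, 6]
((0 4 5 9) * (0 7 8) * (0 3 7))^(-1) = ((0 4 5 9)(3 7 8))^(-1) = (0 9 5 4)(3 8 7)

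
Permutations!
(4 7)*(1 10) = (1 10)(4 7) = [0, 10, 2, 3, 7, 5, 6, 4, 8, 9, 1]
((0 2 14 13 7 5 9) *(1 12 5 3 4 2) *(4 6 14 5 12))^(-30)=((0 1 4 2 5 9)(3 6 14 13 7))^(-30)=(14)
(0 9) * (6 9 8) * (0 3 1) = (0 8 6 9 3 1) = [8, 0, 2, 1, 4, 5, 9, 7, 6, 3]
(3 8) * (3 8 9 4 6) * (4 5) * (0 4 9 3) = (0 4 6)(5 9) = [4, 1, 2, 3, 6, 9, 0, 7, 8, 5]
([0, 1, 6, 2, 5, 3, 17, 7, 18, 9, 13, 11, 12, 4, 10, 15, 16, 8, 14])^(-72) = (2 14 3 18 5 8 4 17 13 6 10)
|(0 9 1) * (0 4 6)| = |(0 9 1 4 6)| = 5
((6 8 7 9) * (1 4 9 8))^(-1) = ((1 4 9 6)(7 8))^(-1) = (1 6 9 4)(7 8)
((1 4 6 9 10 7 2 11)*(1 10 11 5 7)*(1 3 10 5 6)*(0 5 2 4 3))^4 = ((0 5 7 4 1 3 10)(2 6 9 11))^4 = (11)(0 1 5 3 7 10 4)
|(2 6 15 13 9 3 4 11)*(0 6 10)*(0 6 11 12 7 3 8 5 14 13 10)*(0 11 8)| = |(0 8 5 14 13 9)(2 11)(3 4 12 7)(6 15 10)| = 12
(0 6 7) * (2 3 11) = (0 6 7)(2 3 11) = [6, 1, 3, 11, 4, 5, 7, 0, 8, 9, 10, 2]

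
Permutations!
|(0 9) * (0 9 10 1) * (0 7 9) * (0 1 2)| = |(0 10 2)(1 7 9)| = 3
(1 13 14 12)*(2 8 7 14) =(1 13 2 8 7 14 12) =[0, 13, 8, 3, 4, 5, 6, 14, 7, 9, 10, 11, 1, 2, 12]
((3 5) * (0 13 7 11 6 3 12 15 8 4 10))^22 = ((0 13 7 11 6 3 5 12 15 8 4 10))^22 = (0 4 15 5 6 7)(3 11 13 10 8 12)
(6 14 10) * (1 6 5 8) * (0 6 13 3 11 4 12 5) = (0 6 14 10)(1 13 3 11 4 12 5 8) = [6, 13, 2, 11, 12, 8, 14, 7, 1, 9, 0, 4, 5, 3, 10]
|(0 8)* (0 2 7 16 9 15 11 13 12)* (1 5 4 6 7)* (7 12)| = 24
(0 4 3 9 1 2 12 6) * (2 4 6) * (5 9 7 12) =(0 6)(1 4 3 7 12 2 5 9) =[6, 4, 5, 7, 3, 9, 0, 12, 8, 1, 10, 11, 2]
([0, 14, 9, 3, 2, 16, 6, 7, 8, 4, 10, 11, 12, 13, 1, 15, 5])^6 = (16)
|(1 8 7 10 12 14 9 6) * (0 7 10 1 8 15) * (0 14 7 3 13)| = 9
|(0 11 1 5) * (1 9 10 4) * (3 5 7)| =|(0 11 9 10 4 1 7 3 5)| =9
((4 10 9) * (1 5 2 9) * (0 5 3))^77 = ((0 5 2 9 4 10 1 3))^77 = (0 10 2 3 4 5 1 9)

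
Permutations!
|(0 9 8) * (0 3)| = 4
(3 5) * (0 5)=[5, 1, 2, 0, 4, 3]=(0 5 3)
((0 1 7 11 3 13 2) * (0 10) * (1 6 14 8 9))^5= (0 1 2 8 3 6 7 10 9 13 14 11)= ((0 6 14 8 9 1 7 11 3 13 2 10))^5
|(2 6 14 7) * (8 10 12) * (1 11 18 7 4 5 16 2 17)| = |(1 11 18 7 17)(2 6 14 4 5 16)(8 10 12)| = 30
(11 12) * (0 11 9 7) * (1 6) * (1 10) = (0 11 12 9 7)(1 6 10) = [11, 6, 2, 3, 4, 5, 10, 0, 8, 7, 1, 12, 9]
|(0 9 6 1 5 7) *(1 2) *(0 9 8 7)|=8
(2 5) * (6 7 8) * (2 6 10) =[0, 1, 5, 3, 4, 6, 7, 8, 10, 9, 2] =(2 5 6 7 8 10)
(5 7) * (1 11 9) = (1 11 9)(5 7) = [0, 11, 2, 3, 4, 7, 6, 5, 8, 1, 10, 9]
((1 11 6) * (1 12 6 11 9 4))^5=((1 9 4)(6 12))^5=(1 4 9)(6 12)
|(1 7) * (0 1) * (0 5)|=|(0 1 7 5)|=4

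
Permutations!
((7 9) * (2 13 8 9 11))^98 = ((2 13 8 9 7 11))^98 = (2 8 7)(9 11 13)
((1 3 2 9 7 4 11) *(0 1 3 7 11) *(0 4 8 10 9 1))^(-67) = ((1 7 8 10 9 11 3 2))^(-67) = (1 11 8 2 9 7 3 10)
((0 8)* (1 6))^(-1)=(0 8)(1 6)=((0 8)(1 6))^(-1)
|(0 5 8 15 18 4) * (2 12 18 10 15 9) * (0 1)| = |(0 5 8 9 2 12 18 4 1)(10 15)| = 18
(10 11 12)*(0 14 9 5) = (0 14 9 5)(10 11 12) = [14, 1, 2, 3, 4, 0, 6, 7, 8, 5, 11, 12, 10, 13, 9]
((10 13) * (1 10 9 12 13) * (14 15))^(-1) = ((1 10)(9 12 13)(14 15))^(-1) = (1 10)(9 13 12)(14 15)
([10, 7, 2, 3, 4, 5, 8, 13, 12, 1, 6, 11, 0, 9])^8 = (13)(0 8 10 12 6)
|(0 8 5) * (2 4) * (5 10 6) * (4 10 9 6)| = 15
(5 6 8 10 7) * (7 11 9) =(5 6 8 10 11 9 7) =[0, 1, 2, 3, 4, 6, 8, 5, 10, 7, 11, 9]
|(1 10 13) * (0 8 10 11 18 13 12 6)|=20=|(0 8 10 12 6)(1 11 18 13)|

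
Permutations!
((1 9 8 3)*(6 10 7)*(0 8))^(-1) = (0 9 1 3 8)(6 7 10)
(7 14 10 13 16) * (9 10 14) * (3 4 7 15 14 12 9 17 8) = (3 4 7 17 8)(9 10 13 16 15 14 12) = [0, 1, 2, 4, 7, 5, 6, 17, 3, 10, 13, 11, 9, 16, 12, 14, 15, 8]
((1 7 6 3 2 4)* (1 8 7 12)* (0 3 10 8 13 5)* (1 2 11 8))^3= (0 8 10 2 5 11 6 12 13 3 7 1 4)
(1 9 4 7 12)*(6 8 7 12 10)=[0, 9, 2, 3, 12, 5, 8, 10, 7, 4, 6, 11, 1]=(1 9 4 12)(6 8 7 10)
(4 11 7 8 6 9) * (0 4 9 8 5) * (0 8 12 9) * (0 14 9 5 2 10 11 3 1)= (0 4 3 1)(2 10 11 7)(5 8 6 12)(9 14)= [4, 0, 10, 1, 3, 8, 12, 2, 6, 14, 11, 7, 5, 13, 9]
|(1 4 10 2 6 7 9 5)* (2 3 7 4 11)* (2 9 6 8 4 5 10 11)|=11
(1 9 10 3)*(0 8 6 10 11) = (0 8 6 10 3 1 9 11) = [8, 9, 2, 1, 4, 5, 10, 7, 6, 11, 3, 0]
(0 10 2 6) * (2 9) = (0 10 9 2 6) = [10, 1, 6, 3, 4, 5, 0, 7, 8, 2, 9]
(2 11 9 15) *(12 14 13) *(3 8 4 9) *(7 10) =[0, 1, 11, 8, 9, 5, 6, 10, 4, 15, 7, 3, 14, 12, 13, 2] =(2 11 3 8 4 9 15)(7 10)(12 14 13)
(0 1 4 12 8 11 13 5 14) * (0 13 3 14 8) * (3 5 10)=(0 1 4 12)(3 14 13 10)(5 8 11)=[1, 4, 2, 14, 12, 8, 6, 7, 11, 9, 3, 5, 0, 10, 13]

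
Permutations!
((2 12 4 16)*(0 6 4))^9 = (0 16)(2 6)(4 12) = ((0 6 4 16 2 12))^9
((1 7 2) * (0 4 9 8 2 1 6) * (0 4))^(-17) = ((1 7)(2 6 4 9 8))^(-17) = (1 7)(2 9 6 8 4)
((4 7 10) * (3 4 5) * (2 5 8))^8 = ((2 5 3 4 7 10 8))^8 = (2 5 3 4 7 10 8)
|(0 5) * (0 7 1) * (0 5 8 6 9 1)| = 7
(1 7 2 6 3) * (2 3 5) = [0, 7, 6, 1, 4, 2, 5, 3] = (1 7 3)(2 6 5)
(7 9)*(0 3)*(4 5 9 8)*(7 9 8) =[3, 1, 2, 0, 5, 8, 6, 7, 4, 9] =(9)(0 3)(4 5 8)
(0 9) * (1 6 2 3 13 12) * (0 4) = (0 9 4)(1 6 2 3 13 12) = [9, 6, 3, 13, 0, 5, 2, 7, 8, 4, 10, 11, 1, 12]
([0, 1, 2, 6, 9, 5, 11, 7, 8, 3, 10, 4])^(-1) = [0, 1, 2, 9, 11, 5, 3, 7, 8, 4, 10, 6]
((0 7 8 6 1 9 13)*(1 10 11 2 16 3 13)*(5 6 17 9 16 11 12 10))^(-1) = ((0 7 8 17 9 1 16 3 13)(2 11)(5 6)(10 12))^(-1) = (0 13 3 16 1 9 17 8 7)(2 11)(5 6)(10 12)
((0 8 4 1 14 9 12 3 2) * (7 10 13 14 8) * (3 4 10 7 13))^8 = (0 10 4 14 2 8 12 13 3 1 9)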